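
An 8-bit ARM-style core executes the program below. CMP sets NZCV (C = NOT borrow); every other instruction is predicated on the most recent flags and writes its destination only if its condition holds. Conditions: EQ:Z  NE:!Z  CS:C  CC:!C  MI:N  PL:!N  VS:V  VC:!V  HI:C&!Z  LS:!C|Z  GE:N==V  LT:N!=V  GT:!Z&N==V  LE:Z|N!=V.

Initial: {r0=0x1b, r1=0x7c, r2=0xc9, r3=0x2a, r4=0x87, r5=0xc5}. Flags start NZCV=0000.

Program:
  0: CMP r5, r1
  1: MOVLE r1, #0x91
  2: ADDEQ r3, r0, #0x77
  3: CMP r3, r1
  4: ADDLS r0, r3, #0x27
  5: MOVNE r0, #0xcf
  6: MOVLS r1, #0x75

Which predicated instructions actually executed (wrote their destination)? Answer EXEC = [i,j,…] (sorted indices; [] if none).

[0] flags=0011 → (cmp)
[1] flags=0011 LE?T → r1=0x91
[2] flags=0011 EQ?F → skip
[3] flags=1001 → (cmp)
[4] flags=1001 LS?T → r0=0x51
[5] flags=1001 NE?T → r0=0xcf
[6] flags=1001 LS?T → r1=0x75

EXEC = [1,4,5,6]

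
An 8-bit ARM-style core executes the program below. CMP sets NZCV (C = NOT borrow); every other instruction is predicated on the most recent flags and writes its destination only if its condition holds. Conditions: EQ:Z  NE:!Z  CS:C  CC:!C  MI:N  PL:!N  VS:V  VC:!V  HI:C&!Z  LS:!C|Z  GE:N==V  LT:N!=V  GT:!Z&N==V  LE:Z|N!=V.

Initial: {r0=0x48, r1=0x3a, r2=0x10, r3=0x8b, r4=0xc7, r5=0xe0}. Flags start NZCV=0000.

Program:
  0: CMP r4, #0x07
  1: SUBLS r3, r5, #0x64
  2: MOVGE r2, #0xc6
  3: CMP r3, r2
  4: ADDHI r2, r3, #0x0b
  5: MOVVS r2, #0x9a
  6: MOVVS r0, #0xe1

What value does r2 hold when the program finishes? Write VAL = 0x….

VAL = 0x9a

0: ✓ CMP  NZCV=1010
1: · SUBLS
2: · MOVGE
3: ✓ CMP  NZCV=0011
4: ✓ ADDHI  r2←0x96
5: ✓ MOVVS  r2←0x9a
6: ✓ MOVVS  r0←0xe1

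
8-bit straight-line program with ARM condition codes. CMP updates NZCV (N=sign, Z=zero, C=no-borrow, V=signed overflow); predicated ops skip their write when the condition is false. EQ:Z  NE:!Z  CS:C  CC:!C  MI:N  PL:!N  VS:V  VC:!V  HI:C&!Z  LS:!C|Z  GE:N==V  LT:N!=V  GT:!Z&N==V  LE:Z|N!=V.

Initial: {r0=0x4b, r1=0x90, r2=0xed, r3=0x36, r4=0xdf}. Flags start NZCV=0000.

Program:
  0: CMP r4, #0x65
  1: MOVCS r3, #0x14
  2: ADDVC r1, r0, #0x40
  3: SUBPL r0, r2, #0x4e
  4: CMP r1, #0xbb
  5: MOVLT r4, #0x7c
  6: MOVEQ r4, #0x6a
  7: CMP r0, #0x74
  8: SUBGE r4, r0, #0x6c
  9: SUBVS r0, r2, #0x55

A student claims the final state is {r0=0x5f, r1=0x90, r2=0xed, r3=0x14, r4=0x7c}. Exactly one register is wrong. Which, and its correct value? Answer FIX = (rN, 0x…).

[0] flags=0011 → (cmp)
[1] flags=0011 CS?T → r3=0x14
[2] flags=0011 VC?F → skip
[3] flags=0011 PL?T → r0=0x9f
[4] flags=1000 → (cmp)
[5] flags=1000 LT?T → r4=0x7c
[6] flags=1000 EQ?F → skip
[7] flags=0011 → (cmp)
[8] flags=0011 GE?F → skip
[9] flags=0011 VS?T → r0=0x98

FIX = (r0, 0x98)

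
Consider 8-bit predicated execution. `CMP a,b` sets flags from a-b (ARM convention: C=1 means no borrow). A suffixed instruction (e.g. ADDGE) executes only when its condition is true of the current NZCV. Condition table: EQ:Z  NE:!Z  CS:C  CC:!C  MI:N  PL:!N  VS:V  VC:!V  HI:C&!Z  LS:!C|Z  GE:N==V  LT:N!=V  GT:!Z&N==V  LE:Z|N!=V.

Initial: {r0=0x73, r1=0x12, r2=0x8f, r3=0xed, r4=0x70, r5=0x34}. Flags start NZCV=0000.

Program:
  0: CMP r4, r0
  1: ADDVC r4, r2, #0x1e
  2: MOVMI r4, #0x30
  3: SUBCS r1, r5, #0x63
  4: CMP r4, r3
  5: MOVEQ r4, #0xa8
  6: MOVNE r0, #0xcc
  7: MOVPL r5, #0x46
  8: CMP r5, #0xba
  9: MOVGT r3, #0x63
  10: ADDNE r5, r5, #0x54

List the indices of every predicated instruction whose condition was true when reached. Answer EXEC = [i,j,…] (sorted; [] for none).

EXEC = [1,2,6,7,9,10]

0: ✓ CMP  NZCV=1000
1: ✓ ADDVC  r4←0xad
2: ✓ MOVMI  r4←0x30
3: · SUBCS
4: ✓ CMP  NZCV=0000
5: · MOVEQ
6: ✓ MOVNE  r0←0xcc
7: ✓ MOVPL  r5←0x46
8: ✓ CMP  NZCV=1001
9: ✓ MOVGT  r3←0x63
10: ✓ ADDNE  r5←0x9a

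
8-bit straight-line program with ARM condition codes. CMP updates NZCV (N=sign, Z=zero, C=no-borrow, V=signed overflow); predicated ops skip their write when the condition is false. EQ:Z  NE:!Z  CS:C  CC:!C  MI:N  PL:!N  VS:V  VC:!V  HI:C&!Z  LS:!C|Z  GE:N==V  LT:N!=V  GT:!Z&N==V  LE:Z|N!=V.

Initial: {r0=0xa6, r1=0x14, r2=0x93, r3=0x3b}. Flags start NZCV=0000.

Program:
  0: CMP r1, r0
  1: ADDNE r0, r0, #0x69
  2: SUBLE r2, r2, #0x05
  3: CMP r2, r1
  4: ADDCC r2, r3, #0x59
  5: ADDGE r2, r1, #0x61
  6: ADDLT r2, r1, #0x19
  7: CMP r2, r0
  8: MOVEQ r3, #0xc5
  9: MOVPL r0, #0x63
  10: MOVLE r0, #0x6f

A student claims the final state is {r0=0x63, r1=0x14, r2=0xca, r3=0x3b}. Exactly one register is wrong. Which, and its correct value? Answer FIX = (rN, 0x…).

[0] flags=0000 → (cmp)
[1] flags=0000 NE?T → r0=0x0f
[2] flags=0000 LE?F → skip
[3] flags=0011 → (cmp)
[4] flags=0011 CC?F → skip
[5] flags=0011 GE?F → skip
[6] flags=0011 LT?T → r2=0x2d
[7] flags=0010 → (cmp)
[8] flags=0010 EQ?F → skip
[9] flags=0010 PL?T → r0=0x63
[10] flags=0010 LE?F → skip

FIX = (r2, 0x2d)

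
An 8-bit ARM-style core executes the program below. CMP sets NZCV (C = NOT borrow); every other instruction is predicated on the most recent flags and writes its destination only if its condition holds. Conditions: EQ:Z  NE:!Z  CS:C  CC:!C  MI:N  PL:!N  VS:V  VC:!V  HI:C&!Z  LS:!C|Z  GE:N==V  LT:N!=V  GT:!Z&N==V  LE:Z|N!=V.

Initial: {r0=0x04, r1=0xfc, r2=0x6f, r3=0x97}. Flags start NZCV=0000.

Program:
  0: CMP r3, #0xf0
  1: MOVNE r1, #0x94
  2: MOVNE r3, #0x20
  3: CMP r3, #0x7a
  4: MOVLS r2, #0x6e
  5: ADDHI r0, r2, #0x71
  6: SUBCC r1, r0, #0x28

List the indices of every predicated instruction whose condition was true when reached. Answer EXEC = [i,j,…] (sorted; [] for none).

0: ✓ CMP  NZCV=1000
1: ✓ MOVNE  r1←0x94
2: ✓ MOVNE  r3←0x20
3: ✓ CMP  NZCV=1000
4: ✓ MOVLS  r2←0x6e
5: · ADDHI
6: ✓ SUBCC  r1←0xdc

EXEC = [1,2,4,6]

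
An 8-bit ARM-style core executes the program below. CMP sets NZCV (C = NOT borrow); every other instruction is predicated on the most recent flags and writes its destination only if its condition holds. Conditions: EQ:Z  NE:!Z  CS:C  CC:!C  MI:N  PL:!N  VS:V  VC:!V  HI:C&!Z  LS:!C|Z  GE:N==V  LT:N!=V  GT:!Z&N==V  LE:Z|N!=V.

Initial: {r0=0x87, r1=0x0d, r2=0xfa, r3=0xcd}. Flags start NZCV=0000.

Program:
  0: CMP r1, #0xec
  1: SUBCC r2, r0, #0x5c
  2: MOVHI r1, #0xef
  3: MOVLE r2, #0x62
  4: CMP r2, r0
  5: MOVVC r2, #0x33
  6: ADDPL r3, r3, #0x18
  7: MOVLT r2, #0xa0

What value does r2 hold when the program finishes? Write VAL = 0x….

VAL = 0x2b

[0] flags=0000 → (cmp)
[1] flags=0000 CC?T → r2=0x2b
[2] flags=0000 HI?F → skip
[3] flags=0000 LE?F → skip
[4] flags=1001 → (cmp)
[5] flags=1001 VC?F → skip
[6] flags=1001 PL?F → skip
[7] flags=1001 LT?F → skip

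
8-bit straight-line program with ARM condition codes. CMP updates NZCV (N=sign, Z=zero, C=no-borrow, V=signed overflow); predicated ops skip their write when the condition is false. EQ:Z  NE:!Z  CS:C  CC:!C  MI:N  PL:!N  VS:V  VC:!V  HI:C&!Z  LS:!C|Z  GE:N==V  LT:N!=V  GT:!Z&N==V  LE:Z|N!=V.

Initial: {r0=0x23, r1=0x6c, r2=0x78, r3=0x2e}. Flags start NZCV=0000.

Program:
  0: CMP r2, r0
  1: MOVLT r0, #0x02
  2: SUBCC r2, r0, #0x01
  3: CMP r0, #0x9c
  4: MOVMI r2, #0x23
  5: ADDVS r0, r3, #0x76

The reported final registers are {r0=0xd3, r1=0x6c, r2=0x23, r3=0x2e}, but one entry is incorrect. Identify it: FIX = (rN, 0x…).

FIX = (r0, 0xa4)

[0] flags=0010 → (cmp)
[1] flags=0010 LT?F → skip
[2] flags=0010 CC?F → skip
[3] flags=1001 → (cmp)
[4] flags=1001 MI?T → r2=0x23
[5] flags=1001 VS?T → r0=0xa4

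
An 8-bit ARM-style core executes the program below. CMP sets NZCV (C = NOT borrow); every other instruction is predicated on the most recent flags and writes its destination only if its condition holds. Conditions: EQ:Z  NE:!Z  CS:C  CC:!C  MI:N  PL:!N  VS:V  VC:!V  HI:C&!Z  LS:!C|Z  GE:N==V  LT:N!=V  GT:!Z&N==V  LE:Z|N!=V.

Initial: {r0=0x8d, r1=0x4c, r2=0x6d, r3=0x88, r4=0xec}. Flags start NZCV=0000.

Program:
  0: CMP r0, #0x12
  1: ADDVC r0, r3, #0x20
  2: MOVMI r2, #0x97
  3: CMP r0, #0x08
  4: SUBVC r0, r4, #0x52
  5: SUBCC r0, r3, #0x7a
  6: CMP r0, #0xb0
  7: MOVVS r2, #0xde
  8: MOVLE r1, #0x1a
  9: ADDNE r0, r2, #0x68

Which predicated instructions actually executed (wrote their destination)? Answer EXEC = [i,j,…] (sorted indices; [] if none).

0: ✓ CMP  NZCV=0011
1: · ADDVC
2: · MOVMI
3: ✓ CMP  NZCV=1010
4: ✓ SUBVC  r0←0x9a
5: · SUBCC
6: ✓ CMP  NZCV=1000
7: · MOVVS
8: ✓ MOVLE  r1←0x1a
9: ✓ ADDNE  r0←0xd5

EXEC = [4,8,9]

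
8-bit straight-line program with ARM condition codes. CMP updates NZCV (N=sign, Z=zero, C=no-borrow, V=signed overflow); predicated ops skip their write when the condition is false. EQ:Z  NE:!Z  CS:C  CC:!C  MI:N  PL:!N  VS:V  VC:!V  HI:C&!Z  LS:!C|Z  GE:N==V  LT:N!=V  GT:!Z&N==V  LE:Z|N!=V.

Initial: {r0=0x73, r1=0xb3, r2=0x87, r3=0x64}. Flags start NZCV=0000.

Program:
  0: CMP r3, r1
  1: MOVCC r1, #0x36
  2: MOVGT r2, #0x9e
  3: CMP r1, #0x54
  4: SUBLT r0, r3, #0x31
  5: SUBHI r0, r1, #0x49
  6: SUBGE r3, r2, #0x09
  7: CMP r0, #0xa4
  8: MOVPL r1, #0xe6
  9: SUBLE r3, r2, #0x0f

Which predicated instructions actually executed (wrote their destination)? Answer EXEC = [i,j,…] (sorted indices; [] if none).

0: ✓ CMP  NZCV=1001
1: ✓ MOVCC  r1←0x36
2: ✓ MOVGT  r2←0x9e
3: ✓ CMP  NZCV=1000
4: ✓ SUBLT  r0←0x33
5: · SUBHI
6: · SUBGE
7: ✓ CMP  NZCV=1001
8: · MOVPL
9: · SUBLE

EXEC = [1,2,4]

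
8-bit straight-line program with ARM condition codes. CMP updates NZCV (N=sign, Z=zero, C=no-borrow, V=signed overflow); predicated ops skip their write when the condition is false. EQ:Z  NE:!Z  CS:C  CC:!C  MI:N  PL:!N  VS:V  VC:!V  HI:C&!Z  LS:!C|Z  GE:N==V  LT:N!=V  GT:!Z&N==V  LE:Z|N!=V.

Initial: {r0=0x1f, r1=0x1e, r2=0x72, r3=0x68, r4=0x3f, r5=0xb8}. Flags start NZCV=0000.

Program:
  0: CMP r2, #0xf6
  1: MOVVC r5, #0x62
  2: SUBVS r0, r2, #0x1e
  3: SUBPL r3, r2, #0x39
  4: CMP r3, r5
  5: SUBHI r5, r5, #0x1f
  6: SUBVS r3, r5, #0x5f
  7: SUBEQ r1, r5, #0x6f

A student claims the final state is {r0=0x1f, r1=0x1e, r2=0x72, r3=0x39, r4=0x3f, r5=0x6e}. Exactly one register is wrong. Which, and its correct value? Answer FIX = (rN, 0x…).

FIX = (r5, 0x62)

[0] flags=0000 → (cmp)
[1] flags=0000 VC?T → r5=0x62
[2] flags=0000 VS?F → skip
[3] flags=0000 PL?T → r3=0x39
[4] flags=1000 → (cmp)
[5] flags=1000 HI?F → skip
[6] flags=1000 VS?F → skip
[7] flags=1000 EQ?F → skip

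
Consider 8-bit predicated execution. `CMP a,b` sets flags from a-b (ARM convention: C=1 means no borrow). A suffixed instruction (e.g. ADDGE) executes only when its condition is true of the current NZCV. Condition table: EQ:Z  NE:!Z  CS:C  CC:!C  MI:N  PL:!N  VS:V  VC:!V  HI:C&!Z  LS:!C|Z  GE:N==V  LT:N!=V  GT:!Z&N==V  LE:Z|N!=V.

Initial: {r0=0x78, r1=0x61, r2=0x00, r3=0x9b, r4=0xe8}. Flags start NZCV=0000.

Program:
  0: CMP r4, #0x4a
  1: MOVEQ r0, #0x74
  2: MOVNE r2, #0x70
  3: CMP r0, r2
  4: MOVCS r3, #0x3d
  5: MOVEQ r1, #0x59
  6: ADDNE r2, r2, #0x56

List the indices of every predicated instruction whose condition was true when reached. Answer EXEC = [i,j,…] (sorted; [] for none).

EXEC = [2,4,6]

[0] flags=1010 → (cmp)
[1] flags=1010 EQ?F → skip
[2] flags=1010 NE?T → r2=0x70
[3] flags=0010 → (cmp)
[4] flags=0010 CS?T → r3=0x3d
[5] flags=0010 EQ?F → skip
[6] flags=0010 NE?T → r2=0xc6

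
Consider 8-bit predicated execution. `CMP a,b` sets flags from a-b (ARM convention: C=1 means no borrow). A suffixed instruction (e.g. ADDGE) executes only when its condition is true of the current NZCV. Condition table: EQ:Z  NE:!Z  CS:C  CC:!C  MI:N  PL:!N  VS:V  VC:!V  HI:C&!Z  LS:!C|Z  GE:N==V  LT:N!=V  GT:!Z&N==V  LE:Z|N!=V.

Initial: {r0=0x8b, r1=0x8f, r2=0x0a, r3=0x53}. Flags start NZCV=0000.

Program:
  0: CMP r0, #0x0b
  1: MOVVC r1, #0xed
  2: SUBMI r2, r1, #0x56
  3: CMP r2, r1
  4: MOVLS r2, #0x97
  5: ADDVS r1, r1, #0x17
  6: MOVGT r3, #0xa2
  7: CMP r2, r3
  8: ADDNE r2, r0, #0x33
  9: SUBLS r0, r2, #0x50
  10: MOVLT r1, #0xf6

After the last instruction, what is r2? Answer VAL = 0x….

VAL = 0xbe

0: ✓ CMP  NZCV=1010
1: ✓ MOVVC  r1←0xed
2: ✓ SUBMI  r2←0x97
3: ✓ CMP  NZCV=1000
4: ✓ MOVLS  r2←0x97
5: · ADDVS
6: · MOVGT
7: ✓ CMP  NZCV=0011
8: ✓ ADDNE  r2←0xbe
9: · SUBLS
10: ✓ MOVLT  r1←0xf6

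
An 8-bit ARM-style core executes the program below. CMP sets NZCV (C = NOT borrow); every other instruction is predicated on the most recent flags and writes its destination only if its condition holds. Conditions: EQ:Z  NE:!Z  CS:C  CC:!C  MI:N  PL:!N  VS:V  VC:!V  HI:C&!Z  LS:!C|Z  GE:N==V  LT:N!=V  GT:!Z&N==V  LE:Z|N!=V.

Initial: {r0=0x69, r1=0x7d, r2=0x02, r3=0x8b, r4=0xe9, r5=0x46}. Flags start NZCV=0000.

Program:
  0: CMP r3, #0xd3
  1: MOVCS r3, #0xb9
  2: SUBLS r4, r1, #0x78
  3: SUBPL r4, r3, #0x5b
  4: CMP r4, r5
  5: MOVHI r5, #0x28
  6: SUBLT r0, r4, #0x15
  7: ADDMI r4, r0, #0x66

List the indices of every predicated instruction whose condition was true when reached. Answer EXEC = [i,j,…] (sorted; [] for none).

EXEC = [2,6,7]

[0] flags=1000 → (cmp)
[1] flags=1000 CS?F → skip
[2] flags=1000 LS?T → r4=0x05
[3] flags=1000 PL?F → skip
[4] flags=1000 → (cmp)
[5] flags=1000 HI?F → skip
[6] flags=1000 LT?T → r0=0xf0
[7] flags=1000 MI?T → r4=0x56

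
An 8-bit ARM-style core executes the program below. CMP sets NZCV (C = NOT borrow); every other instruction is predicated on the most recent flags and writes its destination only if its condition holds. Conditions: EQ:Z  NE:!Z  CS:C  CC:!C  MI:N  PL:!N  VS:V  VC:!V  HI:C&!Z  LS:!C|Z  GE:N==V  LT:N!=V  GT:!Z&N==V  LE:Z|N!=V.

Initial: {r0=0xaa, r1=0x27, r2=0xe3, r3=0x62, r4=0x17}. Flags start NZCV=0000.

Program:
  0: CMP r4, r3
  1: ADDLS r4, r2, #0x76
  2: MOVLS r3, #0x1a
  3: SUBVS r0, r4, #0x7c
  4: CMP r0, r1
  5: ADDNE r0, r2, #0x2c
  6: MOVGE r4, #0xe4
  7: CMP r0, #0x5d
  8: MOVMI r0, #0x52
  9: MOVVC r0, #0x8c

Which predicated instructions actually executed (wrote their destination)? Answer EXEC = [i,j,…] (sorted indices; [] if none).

EXEC = [1,2,5,8,9]

0: ✓ CMP  NZCV=1000
1: ✓ ADDLS  r4←0x59
2: ✓ MOVLS  r3←0x1a
3: · SUBVS
4: ✓ CMP  NZCV=1010
5: ✓ ADDNE  r0←0x0f
6: · MOVGE
7: ✓ CMP  NZCV=1000
8: ✓ MOVMI  r0←0x52
9: ✓ MOVVC  r0←0x8c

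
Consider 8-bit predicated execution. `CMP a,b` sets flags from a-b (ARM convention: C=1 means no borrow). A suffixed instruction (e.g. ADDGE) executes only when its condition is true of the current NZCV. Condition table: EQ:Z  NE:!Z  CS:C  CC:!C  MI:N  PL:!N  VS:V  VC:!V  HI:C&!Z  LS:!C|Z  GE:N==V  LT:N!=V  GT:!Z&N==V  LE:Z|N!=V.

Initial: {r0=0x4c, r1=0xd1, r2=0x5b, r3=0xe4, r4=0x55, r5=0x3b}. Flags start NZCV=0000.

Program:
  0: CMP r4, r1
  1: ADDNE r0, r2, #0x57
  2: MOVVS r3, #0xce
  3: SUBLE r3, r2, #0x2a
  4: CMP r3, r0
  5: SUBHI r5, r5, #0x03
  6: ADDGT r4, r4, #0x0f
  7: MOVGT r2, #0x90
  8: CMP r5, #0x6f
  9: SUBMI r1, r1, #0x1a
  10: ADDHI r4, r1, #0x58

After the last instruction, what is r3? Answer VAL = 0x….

VAL = 0xce

[0] flags=1001 → (cmp)
[1] flags=1001 NE?T → r0=0xb2
[2] flags=1001 VS?T → r3=0xce
[3] flags=1001 LE?F → skip
[4] flags=0010 → (cmp)
[5] flags=0010 HI?T → r5=0x38
[6] flags=0010 GT?T → r4=0x64
[7] flags=0010 GT?T → r2=0x90
[8] flags=1000 → (cmp)
[9] flags=1000 MI?T → r1=0xb7
[10] flags=1000 HI?F → skip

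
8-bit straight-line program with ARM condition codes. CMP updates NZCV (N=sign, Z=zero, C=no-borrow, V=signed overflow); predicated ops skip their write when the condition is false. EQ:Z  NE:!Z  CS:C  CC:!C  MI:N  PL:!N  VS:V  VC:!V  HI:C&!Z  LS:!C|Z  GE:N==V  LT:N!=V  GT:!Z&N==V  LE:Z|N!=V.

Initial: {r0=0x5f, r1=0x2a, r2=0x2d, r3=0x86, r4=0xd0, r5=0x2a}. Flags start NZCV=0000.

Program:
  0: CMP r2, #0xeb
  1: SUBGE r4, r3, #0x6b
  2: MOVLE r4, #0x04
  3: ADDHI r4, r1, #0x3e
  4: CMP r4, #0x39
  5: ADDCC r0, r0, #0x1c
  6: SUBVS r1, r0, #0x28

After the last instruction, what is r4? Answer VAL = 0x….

VAL = 0x1b

[0] flags=0000 → (cmp)
[1] flags=0000 GE?T → r4=0x1b
[2] flags=0000 LE?F → skip
[3] flags=0000 HI?F → skip
[4] flags=1000 → (cmp)
[5] flags=1000 CC?T → r0=0x7b
[6] flags=1000 VS?F → skip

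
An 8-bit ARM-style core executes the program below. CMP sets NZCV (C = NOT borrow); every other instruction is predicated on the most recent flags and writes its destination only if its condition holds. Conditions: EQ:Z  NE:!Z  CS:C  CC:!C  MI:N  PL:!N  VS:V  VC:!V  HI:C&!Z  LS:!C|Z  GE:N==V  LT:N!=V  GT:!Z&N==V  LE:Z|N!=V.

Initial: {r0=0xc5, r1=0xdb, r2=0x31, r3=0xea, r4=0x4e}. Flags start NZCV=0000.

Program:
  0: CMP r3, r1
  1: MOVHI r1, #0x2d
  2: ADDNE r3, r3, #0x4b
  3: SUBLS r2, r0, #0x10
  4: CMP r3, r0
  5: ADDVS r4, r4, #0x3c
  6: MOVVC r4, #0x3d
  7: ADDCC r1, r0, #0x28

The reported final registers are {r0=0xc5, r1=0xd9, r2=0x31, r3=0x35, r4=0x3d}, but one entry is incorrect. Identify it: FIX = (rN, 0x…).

FIX = (r1, 0xed)

0: ✓ CMP  NZCV=0010
1: ✓ MOVHI  r1←0x2d
2: ✓ ADDNE  r3←0x35
3: · SUBLS
4: ✓ CMP  NZCV=0000
5: · ADDVS
6: ✓ MOVVC  r4←0x3d
7: ✓ ADDCC  r1←0xed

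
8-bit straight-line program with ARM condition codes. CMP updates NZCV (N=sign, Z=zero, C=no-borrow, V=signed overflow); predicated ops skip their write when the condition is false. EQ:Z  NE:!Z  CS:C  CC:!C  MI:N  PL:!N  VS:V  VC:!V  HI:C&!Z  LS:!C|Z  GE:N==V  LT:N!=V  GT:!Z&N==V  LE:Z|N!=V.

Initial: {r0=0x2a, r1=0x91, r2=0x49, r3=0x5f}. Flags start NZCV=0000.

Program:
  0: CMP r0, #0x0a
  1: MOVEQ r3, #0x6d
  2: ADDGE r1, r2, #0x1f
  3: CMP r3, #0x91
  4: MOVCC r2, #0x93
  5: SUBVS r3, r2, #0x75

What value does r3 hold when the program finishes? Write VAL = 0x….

VAL = 0x1e

0: ✓ CMP  NZCV=0010
1: · MOVEQ
2: ✓ ADDGE  r1←0x68
3: ✓ CMP  NZCV=1001
4: ✓ MOVCC  r2←0x93
5: ✓ SUBVS  r3←0x1e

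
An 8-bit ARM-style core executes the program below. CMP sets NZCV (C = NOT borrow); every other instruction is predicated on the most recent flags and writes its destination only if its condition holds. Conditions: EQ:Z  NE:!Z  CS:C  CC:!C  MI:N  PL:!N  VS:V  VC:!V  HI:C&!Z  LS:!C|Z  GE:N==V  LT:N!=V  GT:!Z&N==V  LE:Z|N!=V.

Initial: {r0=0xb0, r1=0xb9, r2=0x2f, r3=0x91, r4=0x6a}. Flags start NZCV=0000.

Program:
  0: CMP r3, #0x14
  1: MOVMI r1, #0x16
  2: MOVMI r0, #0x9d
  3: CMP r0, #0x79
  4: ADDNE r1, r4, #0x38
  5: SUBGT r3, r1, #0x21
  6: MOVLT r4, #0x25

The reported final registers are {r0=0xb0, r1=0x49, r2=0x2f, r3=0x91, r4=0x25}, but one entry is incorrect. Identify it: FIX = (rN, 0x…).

0: ✓ CMP  NZCV=0011
1: · MOVMI
2: · MOVMI
3: ✓ CMP  NZCV=0011
4: ✓ ADDNE  r1←0xa2
5: · SUBGT
6: ✓ MOVLT  r4←0x25

FIX = (r1, 0xa2)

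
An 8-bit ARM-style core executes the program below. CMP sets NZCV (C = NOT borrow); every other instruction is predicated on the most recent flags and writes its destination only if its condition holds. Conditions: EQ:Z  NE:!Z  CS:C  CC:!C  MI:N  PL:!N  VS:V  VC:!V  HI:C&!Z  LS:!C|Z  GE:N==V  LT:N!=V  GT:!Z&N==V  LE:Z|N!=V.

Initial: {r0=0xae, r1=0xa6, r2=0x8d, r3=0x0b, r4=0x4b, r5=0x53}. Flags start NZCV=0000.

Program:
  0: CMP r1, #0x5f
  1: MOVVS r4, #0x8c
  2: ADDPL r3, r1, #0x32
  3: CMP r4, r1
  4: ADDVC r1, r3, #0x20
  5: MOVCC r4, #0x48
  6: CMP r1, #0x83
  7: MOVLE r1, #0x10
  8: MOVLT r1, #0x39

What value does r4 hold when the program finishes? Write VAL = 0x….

[0] flags=0011 → (cmp)
[1] flags=0011 VS?T → r4=0x8c
[2] flags=0011 PL?T → r3=0xd8
[3] flags=1000 → (cmp)
[4] flags=1000 VC?T → r1=0xf8
[5] flags=1000 CC?T → r4=0x48
[6] flags=0010 → (cmp)
[7] flags=0010 LE?F → skip
[8] flags=0010 LT?F → skip

VAL = 0x48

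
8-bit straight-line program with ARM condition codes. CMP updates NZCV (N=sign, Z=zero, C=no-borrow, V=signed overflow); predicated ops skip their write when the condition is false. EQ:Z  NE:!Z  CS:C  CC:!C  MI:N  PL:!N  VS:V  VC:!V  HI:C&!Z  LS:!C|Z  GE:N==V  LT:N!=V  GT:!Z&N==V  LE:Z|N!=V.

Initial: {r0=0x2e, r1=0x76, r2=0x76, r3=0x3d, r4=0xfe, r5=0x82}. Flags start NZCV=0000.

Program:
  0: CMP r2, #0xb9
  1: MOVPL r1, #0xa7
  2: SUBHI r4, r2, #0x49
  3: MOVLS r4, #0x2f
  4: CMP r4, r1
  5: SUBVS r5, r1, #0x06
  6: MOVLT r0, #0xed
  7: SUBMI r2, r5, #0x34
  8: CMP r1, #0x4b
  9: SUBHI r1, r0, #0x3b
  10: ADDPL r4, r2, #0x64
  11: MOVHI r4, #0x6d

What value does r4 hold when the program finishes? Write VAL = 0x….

VAL = 0x6d

0: ✓ CMP  NZCV=1001
1: · MOVPL
2: · SUBHI
3: ✓ MOVLS  r4←0x2f
4: ✓ CMP  NZCV=1000
5: · SUBVS
6: ✓ MOVLT  r0←0xed
7: ✓ SUBMI  r2←0x4e
8: ✓ CMP  NZCV=0010
9: ✓ SUBHI  r1←0xb2
10: ✓ ADDPL  r4←0xb2
11: ✓ MOVHI  r4←0x6d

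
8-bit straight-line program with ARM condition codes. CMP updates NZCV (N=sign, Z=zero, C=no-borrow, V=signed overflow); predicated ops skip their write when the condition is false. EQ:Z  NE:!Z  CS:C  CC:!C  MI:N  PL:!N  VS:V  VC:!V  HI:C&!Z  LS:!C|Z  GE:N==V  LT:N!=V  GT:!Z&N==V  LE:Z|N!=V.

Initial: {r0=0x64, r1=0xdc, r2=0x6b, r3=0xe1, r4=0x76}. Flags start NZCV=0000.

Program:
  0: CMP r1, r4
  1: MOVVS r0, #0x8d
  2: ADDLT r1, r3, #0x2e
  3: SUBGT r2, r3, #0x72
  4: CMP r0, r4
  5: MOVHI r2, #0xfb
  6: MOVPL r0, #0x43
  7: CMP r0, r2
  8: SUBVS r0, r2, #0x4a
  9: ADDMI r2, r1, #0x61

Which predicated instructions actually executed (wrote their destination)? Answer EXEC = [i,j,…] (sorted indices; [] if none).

EXEC = [1,2,5,6]

0: ✓ CMP  NZCV=0011
1: ✓ MOVVS  r0←0x8d
2: ✓ ADDLT  r1←0x0f
3: · SUBGT
4: ✓ CMP  NZCV=0011
5: ✓ MOVHI  r2←0xfb
6: ✓ MOVPL  r0←0x43
7: ✓ CMP  NZCV=0000
8: · SUBVS
9: · ADDMI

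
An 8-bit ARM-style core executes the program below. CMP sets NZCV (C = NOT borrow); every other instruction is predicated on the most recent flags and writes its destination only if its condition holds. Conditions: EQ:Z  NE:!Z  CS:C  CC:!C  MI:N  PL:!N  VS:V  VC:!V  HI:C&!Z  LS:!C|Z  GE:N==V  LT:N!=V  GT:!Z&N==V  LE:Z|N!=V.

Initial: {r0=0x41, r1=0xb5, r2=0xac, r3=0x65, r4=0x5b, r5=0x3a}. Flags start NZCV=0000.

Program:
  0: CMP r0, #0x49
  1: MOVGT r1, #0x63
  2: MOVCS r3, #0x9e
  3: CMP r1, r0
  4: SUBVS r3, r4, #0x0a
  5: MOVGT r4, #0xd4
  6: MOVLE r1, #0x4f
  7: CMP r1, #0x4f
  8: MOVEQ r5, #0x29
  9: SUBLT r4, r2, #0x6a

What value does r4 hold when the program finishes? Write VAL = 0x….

VAL = 0x5b

[0] flags=1000 → (cmp)
[1] flags=1000 GT?F → skip
[2] flags=1000 CS?F → skip
[3] flags=0011 → (cmp)
[4] flags=0011 VS?T → r3=0x51
[5] flags=0011 GT?F → skip
[6] flags=0011 LE?T → r1=0x4f
[7] flags=0110 → (cmp)
[8] flags=0110 EQ?T → r5=0x29
[9] flags=0110 LT?F → skip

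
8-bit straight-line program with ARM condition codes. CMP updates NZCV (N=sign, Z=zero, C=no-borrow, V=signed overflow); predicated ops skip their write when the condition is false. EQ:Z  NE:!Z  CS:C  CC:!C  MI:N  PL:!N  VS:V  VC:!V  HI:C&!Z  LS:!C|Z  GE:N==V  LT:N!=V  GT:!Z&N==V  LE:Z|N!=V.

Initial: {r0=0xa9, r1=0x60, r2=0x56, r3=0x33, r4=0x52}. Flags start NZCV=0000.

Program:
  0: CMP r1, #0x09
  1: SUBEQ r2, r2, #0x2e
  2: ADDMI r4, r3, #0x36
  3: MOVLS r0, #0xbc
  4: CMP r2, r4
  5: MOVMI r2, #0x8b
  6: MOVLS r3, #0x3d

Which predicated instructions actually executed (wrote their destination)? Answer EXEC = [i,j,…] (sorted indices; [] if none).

EXEC = []

0: ✓ CMP  NZCV=0010
1: · SUBEQ
2: · ADDMI
3: · MOVLS
4: ✓ CMP  NZCV=0010
5: · MOVMI
6: · MOVLS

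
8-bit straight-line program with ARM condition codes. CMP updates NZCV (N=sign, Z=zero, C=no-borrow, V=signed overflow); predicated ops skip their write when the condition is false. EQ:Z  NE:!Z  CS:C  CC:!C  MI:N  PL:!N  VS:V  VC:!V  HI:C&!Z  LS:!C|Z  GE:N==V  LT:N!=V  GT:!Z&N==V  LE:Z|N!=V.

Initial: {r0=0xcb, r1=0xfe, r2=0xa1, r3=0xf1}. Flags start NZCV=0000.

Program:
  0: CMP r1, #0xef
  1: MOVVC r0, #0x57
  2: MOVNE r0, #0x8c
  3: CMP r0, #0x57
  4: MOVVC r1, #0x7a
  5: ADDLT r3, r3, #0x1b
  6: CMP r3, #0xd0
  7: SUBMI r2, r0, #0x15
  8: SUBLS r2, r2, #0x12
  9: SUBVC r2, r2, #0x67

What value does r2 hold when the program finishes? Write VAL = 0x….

VAL = 0x28

[0] flags=0010 → (cmp)
[1] flags=0010 VC?T → r0=0x57
[2] flags=0010 NE?T → r0=0x8c
[3] flags=0011 → (cmp)
[4] flags=0011 VC?F → skip
[5] flags=0011 LT?T → r3=0x0c
[6] flags=0000 → (cmp)
[7] flags=0000 MI?F → skip
[8] flags=0000 LS?T → r2=0x8f
[9] flags=0000 VC?T → r2=0x28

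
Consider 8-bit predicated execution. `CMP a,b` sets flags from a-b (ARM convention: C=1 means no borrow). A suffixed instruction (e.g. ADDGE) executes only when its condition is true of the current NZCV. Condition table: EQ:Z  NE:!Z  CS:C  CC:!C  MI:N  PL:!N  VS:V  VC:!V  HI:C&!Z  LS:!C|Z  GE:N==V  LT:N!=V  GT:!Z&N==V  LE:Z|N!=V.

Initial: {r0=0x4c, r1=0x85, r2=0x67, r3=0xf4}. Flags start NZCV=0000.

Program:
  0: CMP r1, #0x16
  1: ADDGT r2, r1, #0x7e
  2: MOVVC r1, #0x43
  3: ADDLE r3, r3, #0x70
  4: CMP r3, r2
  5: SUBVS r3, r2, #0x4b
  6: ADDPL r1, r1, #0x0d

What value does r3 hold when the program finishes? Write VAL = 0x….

[0] flags=0011 → (cmp)
[1] flags=0011 GT?F → skip
[2] flags=0011 VC?F → skip
[3] flags=0011 LE?T → r3=0x64
[4] flags=1000 → (cmp)
[5] flags=1000 VS?F → skip
[6] flags=1000 PL?F → skip

VAL = 0x64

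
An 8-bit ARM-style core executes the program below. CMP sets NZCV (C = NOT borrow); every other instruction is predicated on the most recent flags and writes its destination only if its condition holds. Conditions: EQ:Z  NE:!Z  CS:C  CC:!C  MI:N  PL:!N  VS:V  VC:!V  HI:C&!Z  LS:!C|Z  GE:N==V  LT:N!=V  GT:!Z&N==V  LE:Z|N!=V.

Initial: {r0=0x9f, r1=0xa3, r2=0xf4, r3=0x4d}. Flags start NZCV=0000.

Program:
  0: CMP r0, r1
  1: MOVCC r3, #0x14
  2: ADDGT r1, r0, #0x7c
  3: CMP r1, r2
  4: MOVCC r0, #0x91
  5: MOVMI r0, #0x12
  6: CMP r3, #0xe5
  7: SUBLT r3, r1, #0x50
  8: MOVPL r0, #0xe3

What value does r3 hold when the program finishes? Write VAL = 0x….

VAL = 0x14

[0] flags=1000 → (cmp)
[1] flags=1000 CC?T → r3=0x14
[2] flags=1000 GT?F → skip
[3] flags=1000 → (cmp)
[4] flags=1000 CC?T → r0=0x91
[5] flags=1000 MI?T → r0=0x12
[6] flags=0000 → (cmp)
[7] flags=0000 LT?F → skip
[8] flags=0000 PL?T → r0=0xe3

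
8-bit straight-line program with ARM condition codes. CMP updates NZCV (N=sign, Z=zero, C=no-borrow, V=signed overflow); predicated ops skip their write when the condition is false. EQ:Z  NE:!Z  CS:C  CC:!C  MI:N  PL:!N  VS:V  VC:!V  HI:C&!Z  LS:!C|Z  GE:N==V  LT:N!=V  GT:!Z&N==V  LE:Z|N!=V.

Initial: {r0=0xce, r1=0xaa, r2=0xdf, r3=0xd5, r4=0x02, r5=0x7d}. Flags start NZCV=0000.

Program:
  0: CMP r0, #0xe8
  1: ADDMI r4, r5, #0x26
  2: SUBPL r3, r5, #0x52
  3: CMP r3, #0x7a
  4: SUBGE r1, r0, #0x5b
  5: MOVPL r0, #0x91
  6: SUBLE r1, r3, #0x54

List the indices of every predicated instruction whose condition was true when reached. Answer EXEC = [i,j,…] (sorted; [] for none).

EXEC = [1,5,6]

0: ✓ CMP  NZCV=1000
1: ✓ ADDMI  r4←0xa3
2: · SUBPL
3: ✓ CMP  NZCV=0011
4: · SUBGE
5: ✓ MOVPL  r0←0x91
6: ✓ SUBLE  r1←0x81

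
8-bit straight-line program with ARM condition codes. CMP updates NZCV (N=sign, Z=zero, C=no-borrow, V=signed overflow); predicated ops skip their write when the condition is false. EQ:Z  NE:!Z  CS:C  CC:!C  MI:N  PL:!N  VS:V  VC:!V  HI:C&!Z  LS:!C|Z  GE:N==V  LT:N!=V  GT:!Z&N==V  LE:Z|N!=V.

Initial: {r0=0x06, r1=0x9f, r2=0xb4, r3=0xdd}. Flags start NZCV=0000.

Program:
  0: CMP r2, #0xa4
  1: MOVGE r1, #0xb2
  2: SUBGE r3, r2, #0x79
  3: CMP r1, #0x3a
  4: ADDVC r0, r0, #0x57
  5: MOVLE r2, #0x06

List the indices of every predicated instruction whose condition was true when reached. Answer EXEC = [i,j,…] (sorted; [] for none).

EXEC = [1,2,5]

[0] flags=0010 → (cmp)
[1] flags=0010 GE?T → r1=0xb2
[2] flags=0010 GE?T → r3=0x3b
[3] flags=0011 → (cmp)
[4] flags=0011 VC?F → skip
[5] flags=0011 LE?T → r2=0x06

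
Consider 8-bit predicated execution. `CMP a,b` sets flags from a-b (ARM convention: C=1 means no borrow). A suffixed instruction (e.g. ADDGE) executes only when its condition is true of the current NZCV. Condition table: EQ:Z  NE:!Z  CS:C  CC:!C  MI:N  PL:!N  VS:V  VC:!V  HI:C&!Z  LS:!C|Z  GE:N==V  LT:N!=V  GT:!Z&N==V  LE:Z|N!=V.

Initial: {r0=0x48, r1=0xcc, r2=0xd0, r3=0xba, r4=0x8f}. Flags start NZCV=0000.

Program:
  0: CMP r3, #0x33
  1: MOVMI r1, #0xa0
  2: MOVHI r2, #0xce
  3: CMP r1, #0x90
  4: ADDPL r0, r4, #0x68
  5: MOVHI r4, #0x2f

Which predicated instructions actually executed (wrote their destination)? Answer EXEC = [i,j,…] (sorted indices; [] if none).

EXEC = [1,2,4,5]

0: ✓ CMP  NZCV=1010
1: ✓ MOVMI  r1←0xa0
2: ✓ MOVHI  r2←0xce
3: ✓ CMP  NZCV=0010
4: ✓ ADDPL  r0←0xf7
5: ✓ MOVHI  r4←0x2f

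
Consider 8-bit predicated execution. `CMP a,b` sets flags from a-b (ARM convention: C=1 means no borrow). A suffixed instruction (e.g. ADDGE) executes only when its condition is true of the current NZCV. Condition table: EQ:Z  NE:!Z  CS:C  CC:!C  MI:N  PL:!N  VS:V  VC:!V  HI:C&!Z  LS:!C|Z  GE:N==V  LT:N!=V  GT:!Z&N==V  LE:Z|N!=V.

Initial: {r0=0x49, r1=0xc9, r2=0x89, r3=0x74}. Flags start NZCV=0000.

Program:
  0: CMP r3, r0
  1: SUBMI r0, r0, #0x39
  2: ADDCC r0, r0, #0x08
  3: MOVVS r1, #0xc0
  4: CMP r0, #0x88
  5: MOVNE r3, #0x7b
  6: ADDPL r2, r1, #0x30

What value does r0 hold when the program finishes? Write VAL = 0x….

0: ✓ CMP  NZCV=0010
1: · SUBMI
2: · ADDCC
3: · MOVVS
4: ✓ CMP  NZCV=1001
5: ✓ MOVNE  r3←0x7b
6: · ADDPL

VAL = 0x49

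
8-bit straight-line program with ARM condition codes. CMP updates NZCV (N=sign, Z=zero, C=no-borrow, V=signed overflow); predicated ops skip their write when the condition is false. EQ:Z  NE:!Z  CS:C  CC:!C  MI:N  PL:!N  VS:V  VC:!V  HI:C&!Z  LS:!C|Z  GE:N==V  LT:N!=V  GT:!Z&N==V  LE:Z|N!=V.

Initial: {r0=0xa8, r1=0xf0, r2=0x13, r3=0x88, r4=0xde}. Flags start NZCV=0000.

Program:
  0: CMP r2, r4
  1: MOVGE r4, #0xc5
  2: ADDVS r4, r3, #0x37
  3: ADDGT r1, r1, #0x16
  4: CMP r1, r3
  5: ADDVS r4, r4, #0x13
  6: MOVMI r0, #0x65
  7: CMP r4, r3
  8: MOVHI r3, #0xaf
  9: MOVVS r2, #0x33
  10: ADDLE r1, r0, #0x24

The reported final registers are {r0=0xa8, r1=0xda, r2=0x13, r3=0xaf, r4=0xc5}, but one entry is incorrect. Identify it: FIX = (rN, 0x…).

[0] flags=0000 → (cmp)
[1] flags=0000 GE?T → r4=0xc5
[2] flags=0000 VS?F → skip
[3] flags=0000 GT?T → r1=0x06
[4] flags=0000 → (cmp)
[5] flags=0000 VS?F → skip
[6] flags=0000 MI?F → skip
[7] flags=0010 → (cmp)
[8] flags=0010 HI?T → r3=0xaf
[9] flags=0010 VS?F → skip
[10] flags=0010 LE?F → skip

FIX = (r1, 0x06)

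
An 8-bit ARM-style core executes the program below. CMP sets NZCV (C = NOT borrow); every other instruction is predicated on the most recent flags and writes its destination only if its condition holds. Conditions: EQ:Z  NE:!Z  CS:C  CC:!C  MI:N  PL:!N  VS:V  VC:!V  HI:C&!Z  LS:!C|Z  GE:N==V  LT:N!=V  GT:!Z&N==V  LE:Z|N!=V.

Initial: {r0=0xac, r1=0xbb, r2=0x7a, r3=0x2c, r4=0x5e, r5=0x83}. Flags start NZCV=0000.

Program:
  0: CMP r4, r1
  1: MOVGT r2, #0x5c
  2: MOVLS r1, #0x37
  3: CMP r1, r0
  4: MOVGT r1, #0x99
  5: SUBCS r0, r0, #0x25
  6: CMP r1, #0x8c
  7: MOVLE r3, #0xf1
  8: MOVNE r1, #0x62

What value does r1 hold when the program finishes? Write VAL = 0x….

VAL = 0x62

[0] flags=1001 → (cmp)
[1] flags=1001 GT?T → r2=0x5c
[2] flags=1001 LS?T → r1=0x37
[3] flags=1001 → (cmp)
[4] flags=1001 GT?T → r1=0x99
[5] flags=1001 CS?F → skip
[6] flags=0010 → (cmp)
[7] flags=0010 LE?F → skip
[8] flags=0010 NE?T → r1=0x62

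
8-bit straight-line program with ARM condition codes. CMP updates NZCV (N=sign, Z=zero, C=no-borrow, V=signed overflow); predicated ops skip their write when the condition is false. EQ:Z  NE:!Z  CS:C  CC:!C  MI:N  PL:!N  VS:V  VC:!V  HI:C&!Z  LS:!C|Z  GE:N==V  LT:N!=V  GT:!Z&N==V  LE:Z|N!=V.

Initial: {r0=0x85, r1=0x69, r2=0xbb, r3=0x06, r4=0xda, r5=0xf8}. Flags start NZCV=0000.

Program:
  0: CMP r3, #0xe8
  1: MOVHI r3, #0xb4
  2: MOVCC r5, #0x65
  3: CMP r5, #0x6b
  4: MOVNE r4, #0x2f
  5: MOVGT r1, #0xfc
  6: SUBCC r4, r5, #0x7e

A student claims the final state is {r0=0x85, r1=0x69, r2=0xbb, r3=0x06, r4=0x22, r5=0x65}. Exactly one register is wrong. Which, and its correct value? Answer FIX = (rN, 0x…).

FIX = (r4, 0xe7)

0: ✓ CMP  NZCV=0000
1: · MOVHI
2: ✓ MOVCC  r5←0x65
3: ✓ CMP  NZCV=1000
4: ✓ MOVNE  r4←0x2f
5: · MOVGT
6: ✓ SUBCC  r4←0xe7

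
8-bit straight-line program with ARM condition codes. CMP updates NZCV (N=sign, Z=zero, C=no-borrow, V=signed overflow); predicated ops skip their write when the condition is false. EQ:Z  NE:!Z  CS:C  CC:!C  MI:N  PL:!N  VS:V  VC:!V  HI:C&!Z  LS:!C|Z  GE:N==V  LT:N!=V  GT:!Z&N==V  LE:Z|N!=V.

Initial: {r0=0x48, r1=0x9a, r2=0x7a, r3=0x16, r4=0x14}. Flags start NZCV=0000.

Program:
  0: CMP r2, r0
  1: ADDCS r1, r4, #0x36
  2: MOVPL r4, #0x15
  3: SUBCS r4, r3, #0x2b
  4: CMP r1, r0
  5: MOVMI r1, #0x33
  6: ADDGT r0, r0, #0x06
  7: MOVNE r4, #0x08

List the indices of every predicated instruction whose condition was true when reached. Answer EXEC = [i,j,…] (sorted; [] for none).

EXEC = [1,2,3,6,7]

[0] flags=0010 → (cmp)
[1] flags=0010 CS?T → r1=0x4a
[2] flags=0010 PL?T → r4=0x15
[3] flags=0010 CS?T → r4=0xeb
[4] flags=0010 → (cmp)
[5] flags=0010 MI?F → skip
[6] flags=0010 GT?T → r0=0x4e
[7] flags=0010 NE?T → r4=0x08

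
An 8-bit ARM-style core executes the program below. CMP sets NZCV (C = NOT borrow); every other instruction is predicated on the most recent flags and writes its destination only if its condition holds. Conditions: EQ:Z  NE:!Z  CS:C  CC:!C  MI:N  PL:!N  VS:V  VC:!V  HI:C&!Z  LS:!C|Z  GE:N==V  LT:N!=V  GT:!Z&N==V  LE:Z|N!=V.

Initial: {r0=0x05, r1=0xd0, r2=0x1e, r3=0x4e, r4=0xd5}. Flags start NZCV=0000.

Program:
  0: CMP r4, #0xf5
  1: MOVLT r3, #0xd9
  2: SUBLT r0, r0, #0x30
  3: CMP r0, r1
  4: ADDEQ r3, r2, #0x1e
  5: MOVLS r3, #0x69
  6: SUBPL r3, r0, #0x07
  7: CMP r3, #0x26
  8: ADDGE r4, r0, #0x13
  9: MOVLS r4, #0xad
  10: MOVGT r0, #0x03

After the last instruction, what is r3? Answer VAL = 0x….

0: ✓ CMP  NZCV=1000
1: ✓ MOVLT  r3←0xd9
2: ✓ SUBLT  r0←0xd5
3: ✓ CMP  NZCV=0010
4: · ADDEQ
5: · MOVLS
6: ✓ SUBPL  r3←0xce
7: ✓ CMP  NZCV=1010
8: · ADDGE
9: · MOVLS
10: · MOVGT

VAL = 0xce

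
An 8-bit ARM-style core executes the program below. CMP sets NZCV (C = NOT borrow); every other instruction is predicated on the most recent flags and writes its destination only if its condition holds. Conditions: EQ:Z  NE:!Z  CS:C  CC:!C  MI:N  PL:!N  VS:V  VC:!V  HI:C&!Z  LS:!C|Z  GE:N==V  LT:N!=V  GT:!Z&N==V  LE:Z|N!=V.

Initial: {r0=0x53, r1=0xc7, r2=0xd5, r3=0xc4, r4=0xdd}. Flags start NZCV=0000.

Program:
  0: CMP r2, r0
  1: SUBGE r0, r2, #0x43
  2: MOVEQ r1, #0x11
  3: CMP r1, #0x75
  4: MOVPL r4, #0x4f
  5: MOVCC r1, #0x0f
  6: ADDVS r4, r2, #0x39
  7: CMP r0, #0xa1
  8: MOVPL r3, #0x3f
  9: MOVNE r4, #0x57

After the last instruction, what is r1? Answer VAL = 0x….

VAL = 0xc7

[0] flags=1010 → (cmp)
[1] flags=1010 GE?F → skip
[2] flags=1010 EQ?F → skip
[3] flags=0011 → (cmp)
[4] flags=0011 PL?T → r4=0x4f
[5] flags=0011 CC?F → skip
[6] flags=0011 VS?T → r4=0x0e
[7] flags=1001 → (cmp)
[8] flags=1001 PL?F → skip
[9] flags=1001 NE?T → r4=0x57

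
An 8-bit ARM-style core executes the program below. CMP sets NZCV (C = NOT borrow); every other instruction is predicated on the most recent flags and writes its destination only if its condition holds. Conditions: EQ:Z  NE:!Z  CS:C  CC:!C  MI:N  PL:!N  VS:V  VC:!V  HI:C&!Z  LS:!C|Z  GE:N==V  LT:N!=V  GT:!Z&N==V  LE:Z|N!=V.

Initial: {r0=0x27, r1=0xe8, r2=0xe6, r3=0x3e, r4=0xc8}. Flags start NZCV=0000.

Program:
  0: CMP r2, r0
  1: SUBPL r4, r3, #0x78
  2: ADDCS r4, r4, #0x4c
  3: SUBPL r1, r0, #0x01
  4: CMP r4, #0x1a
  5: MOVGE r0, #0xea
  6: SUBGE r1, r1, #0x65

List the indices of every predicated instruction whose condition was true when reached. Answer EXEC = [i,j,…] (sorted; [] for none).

EXEC = [2]

[0] flags=1010 → (cmp)
[1] flags=1010 PL?F → skip
[2] flags=1010 CS?T → r4=0x14
[3] flags=1010 PL?F → skip
[4] flags=1000 → (cmp)
[5] flags=1000 GE?F → skip
[6] flags=1000 GE?F → skip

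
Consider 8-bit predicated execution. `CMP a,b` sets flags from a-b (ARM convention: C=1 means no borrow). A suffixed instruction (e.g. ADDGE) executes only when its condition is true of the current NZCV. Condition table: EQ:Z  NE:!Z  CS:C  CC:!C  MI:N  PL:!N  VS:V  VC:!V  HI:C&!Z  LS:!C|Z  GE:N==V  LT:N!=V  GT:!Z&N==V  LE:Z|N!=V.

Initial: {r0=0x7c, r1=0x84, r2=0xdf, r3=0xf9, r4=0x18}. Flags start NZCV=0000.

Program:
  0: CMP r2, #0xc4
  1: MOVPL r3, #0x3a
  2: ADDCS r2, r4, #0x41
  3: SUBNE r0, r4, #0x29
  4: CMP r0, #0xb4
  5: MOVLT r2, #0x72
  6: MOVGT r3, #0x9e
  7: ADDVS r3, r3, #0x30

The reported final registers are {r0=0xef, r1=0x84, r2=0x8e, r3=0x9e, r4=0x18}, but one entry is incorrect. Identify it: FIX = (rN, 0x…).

0: ✓ CMP  NZCV=0010
1: ✓ MOVPL  r3←0x3a
2: ✓ ADDCS  r2←0x59
3: ✓ SUBNE  r0←0xef
4: ✓ CMP  NZCV=0010
5: · MOVLT
6: ✓ MOVGT  r3←0x9e
7: · ADDVS

FIX = (r2, 0x59)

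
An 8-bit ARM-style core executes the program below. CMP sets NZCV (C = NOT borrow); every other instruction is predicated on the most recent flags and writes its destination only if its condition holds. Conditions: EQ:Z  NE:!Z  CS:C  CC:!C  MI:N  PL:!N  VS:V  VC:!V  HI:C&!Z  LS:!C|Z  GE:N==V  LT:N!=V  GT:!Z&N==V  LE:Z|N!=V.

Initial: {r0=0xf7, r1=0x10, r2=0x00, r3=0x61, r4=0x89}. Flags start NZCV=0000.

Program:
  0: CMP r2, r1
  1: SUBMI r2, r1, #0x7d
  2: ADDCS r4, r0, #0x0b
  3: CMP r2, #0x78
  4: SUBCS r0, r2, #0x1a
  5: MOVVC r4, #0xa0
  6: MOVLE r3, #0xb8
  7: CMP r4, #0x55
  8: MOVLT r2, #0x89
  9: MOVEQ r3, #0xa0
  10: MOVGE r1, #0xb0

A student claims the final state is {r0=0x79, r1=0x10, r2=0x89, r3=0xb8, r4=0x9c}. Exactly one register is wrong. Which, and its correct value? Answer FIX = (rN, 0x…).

[0] flags=1000 → (cmp)
[1] flags=1000 MI?T → r2=0x93
[2] flags=1000 CS?F → skip
[3] flags=0011 → (cmp)
[4] flags=0011 CS?T → r0=0x79
[5] flags=0011 VC?F → skip
[6] flags=0011 LE?T → r3=0xb8
[7] flags=0011 → (cmp)
[8] flags=0011 LT?T → r2=0x89
[9] flags=0011 EQ?F → skip
[10] flags=0011 GE?F → skip

FIX = (r4, 0x89)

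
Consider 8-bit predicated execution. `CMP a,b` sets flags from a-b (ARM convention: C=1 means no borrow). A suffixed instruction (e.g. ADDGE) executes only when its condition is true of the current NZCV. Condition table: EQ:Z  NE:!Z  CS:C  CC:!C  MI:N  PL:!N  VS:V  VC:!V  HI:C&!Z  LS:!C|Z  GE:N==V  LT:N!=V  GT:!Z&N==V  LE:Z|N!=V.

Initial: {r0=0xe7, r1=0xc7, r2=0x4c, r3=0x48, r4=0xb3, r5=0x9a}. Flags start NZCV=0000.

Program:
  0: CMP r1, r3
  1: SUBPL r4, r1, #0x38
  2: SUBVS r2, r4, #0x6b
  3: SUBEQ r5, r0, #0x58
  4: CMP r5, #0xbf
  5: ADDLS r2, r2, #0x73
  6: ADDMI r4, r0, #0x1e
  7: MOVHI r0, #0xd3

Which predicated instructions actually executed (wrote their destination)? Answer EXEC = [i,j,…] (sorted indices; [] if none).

EXEC = [1,2,5,6]

[0] flags=0011 → (cmp)
[1] flags=0011 PL?T → r4=0x8f
[2] flags=0011 VS?T → r2=0x24
[3] flags=0011 EQ?F → skip
[4] flags=1000 → (cmp)
[5] flags=1000 LS?T → r2=0x97
[6] flags=1000 MI?T → r4=0x05
[7] flags=1000 HI?F → skip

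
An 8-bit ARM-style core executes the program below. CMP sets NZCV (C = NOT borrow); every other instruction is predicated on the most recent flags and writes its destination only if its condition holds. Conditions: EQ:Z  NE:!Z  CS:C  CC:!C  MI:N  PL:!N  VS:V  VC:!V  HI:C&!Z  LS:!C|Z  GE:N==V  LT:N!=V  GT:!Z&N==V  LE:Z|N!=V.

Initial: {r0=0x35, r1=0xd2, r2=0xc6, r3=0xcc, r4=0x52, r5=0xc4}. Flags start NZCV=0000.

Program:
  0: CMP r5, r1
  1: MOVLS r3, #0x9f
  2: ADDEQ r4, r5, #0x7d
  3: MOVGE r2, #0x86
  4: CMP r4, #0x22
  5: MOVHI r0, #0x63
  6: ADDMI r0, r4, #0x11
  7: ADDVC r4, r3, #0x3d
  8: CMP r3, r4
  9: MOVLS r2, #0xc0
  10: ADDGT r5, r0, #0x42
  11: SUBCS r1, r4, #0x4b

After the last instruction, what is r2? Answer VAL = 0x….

[0] flags=1000 → (cmp)
[1] flags=1000 LS?T → r3=0x9f
[2] flags=1000 EQ?F → skip
[3] flags=1000 GE?F → skip
[4] flags=0010 → (cmp)
[5] flags=0010 HI?T → r0=0x63
[6] flags=0010 MI?F → skip
[7] flags=0010 VC?T → r4=0xdc
[8] flags=1000 → (cmp)
[9] flags=1000 LS?T → r2=0xc0
[10] flags=1000 GT?F → skip
[11] flags=1000 CS?F → skip

VAL = 0xc0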